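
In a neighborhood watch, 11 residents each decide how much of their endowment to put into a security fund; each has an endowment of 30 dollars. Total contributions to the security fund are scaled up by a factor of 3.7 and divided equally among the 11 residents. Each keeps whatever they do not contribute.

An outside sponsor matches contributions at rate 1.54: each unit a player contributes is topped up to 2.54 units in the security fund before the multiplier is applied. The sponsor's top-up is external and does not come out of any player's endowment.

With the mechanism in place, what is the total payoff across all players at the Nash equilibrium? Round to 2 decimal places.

Even with the mechanism, each unit contributed returns only 3.7 × 2.54 / 11 = 0.8544 per unit of net cost, so contributing nothing is still dominant.
Everyone keeps their endowment and the group total is 11 × 30 = 330.

330.00 dollars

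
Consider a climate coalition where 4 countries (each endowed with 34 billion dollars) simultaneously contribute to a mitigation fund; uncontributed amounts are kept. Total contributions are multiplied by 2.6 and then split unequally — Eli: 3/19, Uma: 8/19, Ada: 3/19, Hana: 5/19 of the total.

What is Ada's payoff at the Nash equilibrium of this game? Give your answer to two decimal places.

Player j's private return per contributed unit is 2.6 × (j's share). Contributing is weakly dominant for j when that share is at least 1/2.6 = 0.3846, and contributing 0 is dominant otherwise.
Uma alone (share 8/19) is above the threshold, contributing 34; the remaining 3 contribute 0. Total contributed: 34.
Ada keeps 34 and receives 2.6 × 34 × 3/19 = 13.96 from the mitigation fund, for a payoff of 47.96.

47.96 billion dollars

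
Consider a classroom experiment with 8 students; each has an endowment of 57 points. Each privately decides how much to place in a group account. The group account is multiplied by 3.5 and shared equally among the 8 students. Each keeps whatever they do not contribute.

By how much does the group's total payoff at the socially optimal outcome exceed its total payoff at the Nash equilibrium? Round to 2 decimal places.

1140.00 points

Each contributed unit returns 3.5/8 = 0.4375 to its contributor — below 1 — so contributing 0 is dominant for every player. At the Nash equilibrium everyone keeps their 57, and the group total is 8 × 57 = 456.
Each contributed unit returns 3.500 to the group as a whole (0.4375 to each of 8 players), which exceeds 1, so the social optimum is full contribution: group total = 3.500 × 456 = 1596.00.
Efficiency loss = 1596.00 − 456 = 1140.00.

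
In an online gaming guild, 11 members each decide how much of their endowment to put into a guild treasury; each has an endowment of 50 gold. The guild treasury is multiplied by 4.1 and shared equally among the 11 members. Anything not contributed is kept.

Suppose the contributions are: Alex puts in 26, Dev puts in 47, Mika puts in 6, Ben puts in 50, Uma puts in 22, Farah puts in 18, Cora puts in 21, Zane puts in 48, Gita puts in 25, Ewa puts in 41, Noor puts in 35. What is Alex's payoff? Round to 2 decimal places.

Total contributed: 26 + 47 + 6 + 50 + 22 + 18 + 21 + 48 + 25 + 41 + 35 = 339.
Each receives 4.1 × 339 / 11 = 126.35 from the guild treasury.
Alex keeps 50 − 26 = 24, so Alex's payoff is 24 + 126.35 = 150.35.

150.35 gold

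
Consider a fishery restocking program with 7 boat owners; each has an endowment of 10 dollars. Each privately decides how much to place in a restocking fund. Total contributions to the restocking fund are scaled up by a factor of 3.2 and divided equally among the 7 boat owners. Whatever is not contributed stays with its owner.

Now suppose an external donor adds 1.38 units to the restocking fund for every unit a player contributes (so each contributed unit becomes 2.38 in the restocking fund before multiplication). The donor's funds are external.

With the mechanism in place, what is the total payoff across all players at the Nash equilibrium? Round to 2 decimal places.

With the mechanism, a contributed unit returns 3.2 × 2.38 / 7 = 1.0880 per unit of net cost to the contributor — now above 1 — so contributing fully is weakly dominant for every player.
At the Nash equilibrium everyone contributes 10. Group total payoff = 3.2 × 2.38 × 70 = 533.12.

533.12 dollars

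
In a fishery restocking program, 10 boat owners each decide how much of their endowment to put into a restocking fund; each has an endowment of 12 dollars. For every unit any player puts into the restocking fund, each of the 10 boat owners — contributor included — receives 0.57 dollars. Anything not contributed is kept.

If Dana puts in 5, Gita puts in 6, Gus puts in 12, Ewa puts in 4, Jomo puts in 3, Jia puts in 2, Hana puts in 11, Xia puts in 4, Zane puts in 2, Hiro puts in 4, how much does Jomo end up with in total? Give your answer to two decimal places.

Total contributed: 5 + 6 + 12 + 4 + 3 + 2 + 11 + 4 + 2 + 4 = 53.
Each receives 0.57 × 53 = 30.21 from the restocking fund.
Jomo keeps 12 − 3 = 9, so Jomo's payoff is 9 + 30.21 = 39.21.

39.21 dollars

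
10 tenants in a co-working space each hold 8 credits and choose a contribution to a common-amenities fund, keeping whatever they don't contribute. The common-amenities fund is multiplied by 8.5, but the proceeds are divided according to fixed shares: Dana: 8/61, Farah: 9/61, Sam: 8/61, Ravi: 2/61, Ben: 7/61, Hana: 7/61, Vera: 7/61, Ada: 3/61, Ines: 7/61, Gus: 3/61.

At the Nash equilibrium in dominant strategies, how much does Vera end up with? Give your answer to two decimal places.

Player j's private return per contributed unit is 8.5 × (j's share). Contributing is weakly dominant for j when that share is at least 1/8.5 = 0.1176, and contributing 0 is dominant otherwise.
Dana, Farah and Sam clear that bar, contributing 8 each; the remaining 7 contribute 0. Total contributed: 24.
Vera keeps 8 and receives 8.5 × 24 × 7/61 = 23.41 from the common-amenities fund, for a payoff of 31.41.

31.41 credits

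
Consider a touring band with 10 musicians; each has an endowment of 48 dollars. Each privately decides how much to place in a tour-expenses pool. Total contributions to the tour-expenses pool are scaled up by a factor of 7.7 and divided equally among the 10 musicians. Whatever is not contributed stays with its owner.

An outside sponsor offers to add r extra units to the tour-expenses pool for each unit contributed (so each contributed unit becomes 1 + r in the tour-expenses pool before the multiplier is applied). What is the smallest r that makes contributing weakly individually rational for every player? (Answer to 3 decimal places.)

With matching at rate r, one contributed unit becomes (1 + r) in the tour-expenses pool and returns 7.7 × (1 + r) / 10 to the contributor.
Setting this equal to 1: 1 + r = 10/7.7 = 1.2987.
So the minimum matching rate is r = 1.2987 − 1 = 0.299.

0.299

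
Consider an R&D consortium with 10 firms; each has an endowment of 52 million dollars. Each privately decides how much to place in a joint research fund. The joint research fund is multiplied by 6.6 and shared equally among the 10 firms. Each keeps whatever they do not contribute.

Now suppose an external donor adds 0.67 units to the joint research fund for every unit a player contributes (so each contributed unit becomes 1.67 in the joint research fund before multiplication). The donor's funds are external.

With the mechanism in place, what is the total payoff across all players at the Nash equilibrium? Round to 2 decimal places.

5731.44 million dollars

The effective private return per unit is now 6.6 × 1.67 / 10 = 1.1022 > 1, so every player's dominant strategy flips to full contribution.
So the Nash equilibrium is full contribution by all 10; the group earns 6.6 × 1.67 × 520 = 5731.44.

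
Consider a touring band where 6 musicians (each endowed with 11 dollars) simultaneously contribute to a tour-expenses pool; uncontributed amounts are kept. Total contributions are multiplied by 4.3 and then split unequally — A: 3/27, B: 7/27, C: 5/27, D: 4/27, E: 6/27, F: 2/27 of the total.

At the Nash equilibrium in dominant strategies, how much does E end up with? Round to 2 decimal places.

21.51 dollars

A player with share s gets back 4.3·s per unit contributed, so full contribution is dominant for anyone with s > 1/4.3 = 0.2326 and zero contribution is dominant for anyone below.
B alone (share 7/27) is above the threshold, contributing 11; the remaining 5 contribute 0. Total contributed: 11.
E keeps 11 and receives 4.3 × 11 × 6/27 = 10.51 from the tour-expenses pool, for a payoff of 21.51.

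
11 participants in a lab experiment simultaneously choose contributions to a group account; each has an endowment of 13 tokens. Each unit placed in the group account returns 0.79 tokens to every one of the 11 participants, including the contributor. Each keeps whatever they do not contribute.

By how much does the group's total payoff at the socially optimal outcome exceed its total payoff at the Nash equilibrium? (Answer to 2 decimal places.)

1099.67 tokens

The private return per contributed unit is 0.79 < 1, so contributing 0 is dominant for every player. At the Nash equilibrium everyone keeps their 13, and the group total is 11 × 13 = 143.
Each contributed unit returns 8.690 to the group as a whole (0.79 to each of 11 players), which exceeds 1, so the social optimum is full contribution: group total = 8.690 × 143 = 1242.67.
Efficiency loss = 1242.67 − 143 = 1099.67.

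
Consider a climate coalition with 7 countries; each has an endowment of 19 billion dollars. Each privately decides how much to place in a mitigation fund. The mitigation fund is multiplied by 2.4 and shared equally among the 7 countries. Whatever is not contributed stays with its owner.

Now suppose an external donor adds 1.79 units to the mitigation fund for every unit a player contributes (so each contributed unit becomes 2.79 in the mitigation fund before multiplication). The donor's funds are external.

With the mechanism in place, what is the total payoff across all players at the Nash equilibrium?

With the mechanism, a contributed unit returns 2.4 × 2.79 / 7 = 0.9566 per unit of net cost — still below 1 — so contributing 0 remains dominant for every player.
At the Nash equilibrium no one contributes; group total payoff = 7 × 19 = 133.

133.00 billion dollars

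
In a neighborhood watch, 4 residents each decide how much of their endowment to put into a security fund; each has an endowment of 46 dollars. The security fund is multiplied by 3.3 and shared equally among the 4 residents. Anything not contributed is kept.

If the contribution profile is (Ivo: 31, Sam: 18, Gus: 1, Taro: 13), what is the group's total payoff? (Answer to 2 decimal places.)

Total contributed: 31 + 18 + 1 + 13 = 63; total kept: 4 × 46 − 63 = 121.
The security fund pays out 3.3 × 63 = 207.90 in aggregate.
Group total = 121 + 207.90 = 328.90.

328.90 dollars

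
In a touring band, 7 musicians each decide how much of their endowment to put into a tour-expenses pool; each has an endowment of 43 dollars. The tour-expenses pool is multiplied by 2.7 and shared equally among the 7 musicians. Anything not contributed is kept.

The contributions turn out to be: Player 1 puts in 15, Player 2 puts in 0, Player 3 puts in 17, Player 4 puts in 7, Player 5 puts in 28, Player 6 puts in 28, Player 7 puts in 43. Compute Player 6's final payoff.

Total contributed: 15 + 0 + 17 + 7 + 28 + 28 + 43 = 138.
Each receives 2.7 × 138 / 7 = 53.23 from the tour-expenses pool.
Player 6 keeps 43 − 28 = 15, so Player 6's payoff is 15 + 53.23 = 68.23.

68.23 dollars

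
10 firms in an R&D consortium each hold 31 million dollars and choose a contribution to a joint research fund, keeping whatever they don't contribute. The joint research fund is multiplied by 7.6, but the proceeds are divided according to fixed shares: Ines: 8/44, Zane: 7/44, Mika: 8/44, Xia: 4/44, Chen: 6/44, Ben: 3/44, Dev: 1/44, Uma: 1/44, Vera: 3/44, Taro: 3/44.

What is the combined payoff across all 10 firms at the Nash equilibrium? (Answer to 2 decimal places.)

Player j's private return per contributed unit is 7.6 × (j's share). Contributing is weakly dominant for j when that share is at least 1/7.6 = 0.1316, and contributing 0 is dominant otherwise.
Ines, Zane, Mika and Chen clear that bar, contributing 31 each; the remaining 6 contribute 0. Total contributed: 124.
The joint research fund pays out 7.6 × 124 = 942.40 in total (split across the unequal shares, but the aggregate is all that matters for the group sum).
The 6 free-riders keep 31 each, adding 186. Group total = 186 + 942.40 = 1128.40.

1128.40 million dollars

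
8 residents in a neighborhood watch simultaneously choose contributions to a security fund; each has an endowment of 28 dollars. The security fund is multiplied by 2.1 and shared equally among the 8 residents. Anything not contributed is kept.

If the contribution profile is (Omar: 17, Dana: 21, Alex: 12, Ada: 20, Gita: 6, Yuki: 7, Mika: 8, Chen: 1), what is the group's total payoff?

325.20 dollars

Total contributed: 17 + 21 + 12 + 20 + 6 + 7 + 8 + 1 = 92; total kept: 8 × 28 − 92 = 132.
The security fund pays out 2.1 × 92 = 193.20 in aggregate.
Group total = 132 + 193.20 = 325.20.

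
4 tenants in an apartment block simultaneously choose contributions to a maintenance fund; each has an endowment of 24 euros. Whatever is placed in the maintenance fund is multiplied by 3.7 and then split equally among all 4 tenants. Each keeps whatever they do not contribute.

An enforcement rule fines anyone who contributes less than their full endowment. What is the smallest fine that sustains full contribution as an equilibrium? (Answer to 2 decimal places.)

Given the others contribute fully, the best deviation is to contribute 0 (any partial contribution still incurs the fine and gives up units whose private return 0.9250 is below 1).
Deviating from 24 to 0 saves 24 euros but forfeits the deviator's share of the drop in the maintenance fund: 3.7/4 × 24 = 22.20.
So the deviation gain is 24 − 22.20 = 1.80, and the fine must be at least 1.80 euros to wipe it out.

1.80 euros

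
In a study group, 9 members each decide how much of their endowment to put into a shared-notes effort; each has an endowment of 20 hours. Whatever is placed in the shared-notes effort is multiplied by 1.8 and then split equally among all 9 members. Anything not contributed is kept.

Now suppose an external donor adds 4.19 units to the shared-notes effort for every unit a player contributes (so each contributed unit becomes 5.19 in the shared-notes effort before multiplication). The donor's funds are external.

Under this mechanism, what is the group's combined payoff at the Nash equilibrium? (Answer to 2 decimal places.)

With the mechanism, a contributed unit returns 1.8 × 5.19 / 9 = 1.0380 per unit of net cost to the contributor — now above 1 — so contributing fully is weakly dominant for every player.
So the Nash equilibrium is full contribution by all 9; the group earns 1.8 × 5.19 × 180 = 1681.56.

1681.56 hours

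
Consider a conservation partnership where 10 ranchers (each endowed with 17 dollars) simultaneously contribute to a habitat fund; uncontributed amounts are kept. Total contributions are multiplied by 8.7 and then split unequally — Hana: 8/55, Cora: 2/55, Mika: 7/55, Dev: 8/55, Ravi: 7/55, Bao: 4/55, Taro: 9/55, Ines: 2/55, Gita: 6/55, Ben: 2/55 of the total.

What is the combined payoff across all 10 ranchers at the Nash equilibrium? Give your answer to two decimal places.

For player j, contributing a unit is worthwhile iff 8.7 × (j's share) ≥ 1, i.e. iff j's share is at least 0.1149.
The shares above 0.1149 belong to Hana, Mika, Dev, Ravi and Taro, contributing 17 each; the remaining 5 contribute 0. Total contributed: 85.
The habitat fund pays out 8.7 × 85 = 739.50 in total (split across the unequal shares, but the aggregate is all that matters for the group sum).
The 5 free-riders keep 17 each, adding 85. Group total = 85 + 739.50 = 824.50.

824.50 dollars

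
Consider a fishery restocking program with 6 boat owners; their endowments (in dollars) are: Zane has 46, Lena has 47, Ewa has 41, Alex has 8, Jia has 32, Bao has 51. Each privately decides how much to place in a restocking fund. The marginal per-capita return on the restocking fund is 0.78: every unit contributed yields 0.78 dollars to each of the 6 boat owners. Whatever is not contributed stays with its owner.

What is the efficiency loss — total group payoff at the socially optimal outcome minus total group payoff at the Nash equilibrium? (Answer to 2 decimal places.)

828.00 dollars

The private return per contributed unit is 0.78 < 1 for everyone, so the Nash equilibrium is zero contribution and the group total is Σ E_j = 46 + 47 + 41 + 8 + 32 + 51 = 225.
Each contributed unit returns 4.680 to the group, so the social optimum is full contribution by everyone: group total = 4.680 × 225 = 1053.00.
Efficiency loss = (4.680 − 1) × 225 = 828.00.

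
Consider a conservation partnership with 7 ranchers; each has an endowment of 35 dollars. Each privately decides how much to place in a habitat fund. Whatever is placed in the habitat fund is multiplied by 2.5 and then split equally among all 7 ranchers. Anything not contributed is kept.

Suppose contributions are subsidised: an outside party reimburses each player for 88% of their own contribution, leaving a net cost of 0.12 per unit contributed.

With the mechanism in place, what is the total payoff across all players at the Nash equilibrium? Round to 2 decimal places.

With the mechanism, a contributed unit returns (2.5/7) / 0.12 = 2.9762 per unit of net cost to the contributor — now above 1 — so contributing fully is weakly dominant for every player.
So the Nash equilibrium is full contribution by all 7; the group earns 7 × (35 × 0.88 + 2.5 × 35) = 828.10.

828.10 dollars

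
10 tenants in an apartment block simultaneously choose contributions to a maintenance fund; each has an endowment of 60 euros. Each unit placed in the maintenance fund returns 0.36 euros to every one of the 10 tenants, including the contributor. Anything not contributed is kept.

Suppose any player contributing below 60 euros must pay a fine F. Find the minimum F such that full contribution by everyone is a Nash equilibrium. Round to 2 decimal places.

Given the others contribute fully, the best deviation is to contribute 0 (any partial contribution still incurs the fine and gives up units whose private return 0.36 is below 1).
Deviating from 60 to 0 saves 60 euros but forfeits the deviator's share of the drop in the maintenance fund: 0.36 × 60 = 21.60.
So the deviation gain is 60 − 21.60 = 38.40, and the fine must be at least 38.40 euros to wipe it out.

38.40 euros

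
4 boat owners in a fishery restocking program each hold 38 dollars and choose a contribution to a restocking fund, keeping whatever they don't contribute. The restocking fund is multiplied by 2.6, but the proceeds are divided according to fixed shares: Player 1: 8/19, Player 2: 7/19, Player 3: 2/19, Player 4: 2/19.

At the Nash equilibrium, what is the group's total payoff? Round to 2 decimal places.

212.80 dollars

For player j, contributing a unit is worthwhile iff 2.6 × (j's share) ≥ 1, i.e. iff j's share is at least 0.3846.
The only share above 0.3846 is Player 1's 8/19, contributing 38; the remaining 3 contribute 0. Total contributed: 38.
The restocking fund pays out 2.6 × 38 = 98.80 in total (split across the unequal shares, but the aggregate is all that matters for the group sum).
The 3 free-riders keep 38 each, adding 114. Group total = 114 + 98.80 = 212.80.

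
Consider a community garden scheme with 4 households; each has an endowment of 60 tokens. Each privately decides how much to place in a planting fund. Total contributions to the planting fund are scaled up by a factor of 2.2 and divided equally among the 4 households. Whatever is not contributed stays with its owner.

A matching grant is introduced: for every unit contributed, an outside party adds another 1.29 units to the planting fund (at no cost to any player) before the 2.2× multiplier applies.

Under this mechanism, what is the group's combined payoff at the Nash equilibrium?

The effective private return per unit is now 2.2 × 2.29 / 4 = 1.2595 > 1, so every player's dominant strategy flips to full contribution.
At the Nash equilibrium everyone contributes 60. Group total payoff = 2.2 × 2.29 × 240 = 1209.12.

1209.12 tokens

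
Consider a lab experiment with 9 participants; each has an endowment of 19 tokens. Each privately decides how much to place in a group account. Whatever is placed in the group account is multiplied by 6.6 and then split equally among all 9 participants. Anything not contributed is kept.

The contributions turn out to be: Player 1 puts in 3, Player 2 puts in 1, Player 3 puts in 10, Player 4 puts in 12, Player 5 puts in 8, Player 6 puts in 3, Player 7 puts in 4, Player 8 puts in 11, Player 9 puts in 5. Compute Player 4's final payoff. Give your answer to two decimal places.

Total contributed: 3 + 1 + 10 + 12 + 8 + 3 + 4 + 11 + 5 = 57.
Each receives 6.6 × 57 / 9 = 41.80 from the group account.
Player 4 keeps 19 − 12 = 7, so Player 4's payoff is 7 + 41.80 = 48.80.

48.80 tokens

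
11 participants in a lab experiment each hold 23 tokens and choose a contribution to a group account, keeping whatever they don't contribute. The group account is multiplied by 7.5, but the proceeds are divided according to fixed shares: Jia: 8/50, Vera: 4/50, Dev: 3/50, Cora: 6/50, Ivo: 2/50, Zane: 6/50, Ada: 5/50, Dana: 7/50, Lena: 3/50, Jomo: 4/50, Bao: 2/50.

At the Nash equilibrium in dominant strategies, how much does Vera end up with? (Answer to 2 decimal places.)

A player with share s gets back 7.5·s per unit contributed, so full contribution is dominant for anyone with s > 1/7.5 = 0.1333 and zero contribution is dominant for anyone below.
Jia and Dana are above the threshold, contributing 23 each; the remaining 9 contribute 0. Total contributed: 46.
Vera keeps 23 and receives 7.5 × 46 × 4/50 = 27.60 from the group account, for a payoff of 50.60.

50.60 tokens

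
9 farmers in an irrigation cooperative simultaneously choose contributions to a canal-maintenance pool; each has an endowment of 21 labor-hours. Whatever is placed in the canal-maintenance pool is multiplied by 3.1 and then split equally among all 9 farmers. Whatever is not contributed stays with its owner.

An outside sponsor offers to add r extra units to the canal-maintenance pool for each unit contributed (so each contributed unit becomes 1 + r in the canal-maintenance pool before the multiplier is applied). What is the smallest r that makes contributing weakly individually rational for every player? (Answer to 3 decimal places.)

With matching at rate r, one contributed unit becomes (1 + r) in the canal-maintenance pool and returns 3.1 × (1 + r) / 9 to the contributor.
Setting this equal to 1: 1 + r = 9/3.1 = 2.9032.
So the minimum matching rate is r = 2.9032 − 1 = 1.903.

1.903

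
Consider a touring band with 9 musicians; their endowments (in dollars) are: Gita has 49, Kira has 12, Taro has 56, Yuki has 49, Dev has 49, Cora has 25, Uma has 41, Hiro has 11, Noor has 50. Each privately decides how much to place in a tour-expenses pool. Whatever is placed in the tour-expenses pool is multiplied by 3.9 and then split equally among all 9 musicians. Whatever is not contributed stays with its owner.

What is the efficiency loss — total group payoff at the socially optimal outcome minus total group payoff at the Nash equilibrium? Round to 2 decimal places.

991.80 dollars

The private return per contributed unit is 3.9/9 = 0.4333 < 1 for every player regardless of endowment, so the Nash equilibrium is zero contribution and the group total is Σ E_j = 49 + 12 + 56 + 49 + 49 + 25 + 41 + 11 + 50 = 342.
Each contributed unit returns 3.900 to the group, so the social optimum is full contribution by everyone: group total = 3.900 × 342 = 1333.80.
Efficiency loss = (3.900 − 1) × 342 = 991.80.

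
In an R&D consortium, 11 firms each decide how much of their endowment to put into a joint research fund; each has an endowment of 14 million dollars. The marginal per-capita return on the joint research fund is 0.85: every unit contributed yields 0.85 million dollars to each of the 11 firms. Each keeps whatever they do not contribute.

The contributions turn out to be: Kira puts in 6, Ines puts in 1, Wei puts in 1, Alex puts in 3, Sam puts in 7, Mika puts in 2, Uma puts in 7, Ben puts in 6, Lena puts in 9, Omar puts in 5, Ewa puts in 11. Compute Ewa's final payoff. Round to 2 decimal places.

52.30 million dollars

Total contributed: 6 + 1 + 1 + 3 + 7 + 2 + 7 + 6 + 9 + 5 + 11 = 58.
Each receives 0.85 × 58 = 49.30 from the joint research fund.
Ewa keeps 14 − 11 = 3, so Ewa's payoff is 3 + 49.30 = 52.30.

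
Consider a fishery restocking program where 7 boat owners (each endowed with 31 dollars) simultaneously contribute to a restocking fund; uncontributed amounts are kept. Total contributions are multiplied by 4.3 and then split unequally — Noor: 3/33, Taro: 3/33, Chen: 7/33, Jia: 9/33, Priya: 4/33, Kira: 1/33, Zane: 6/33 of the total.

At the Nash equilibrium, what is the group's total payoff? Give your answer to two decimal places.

For player j, contributing a unit is worthwhile iff 4.3 × (j's share) ≥ 1, i.e. iff j's share is at least 0.2326.
Jia alone (share 9/33) is above the threshold, contributing 31; the remaining 6 contribute 0. Total contributed: 31.
The restocking fund pays out 4.3 × 31 = 133.30 in total (split across the unequal shares, but the aggregate is all that matters for the group sum).
The 6 free-riders keep 31 each, adding 186. Group total = 186 + 133.30 = 319.30.

319.30 dollars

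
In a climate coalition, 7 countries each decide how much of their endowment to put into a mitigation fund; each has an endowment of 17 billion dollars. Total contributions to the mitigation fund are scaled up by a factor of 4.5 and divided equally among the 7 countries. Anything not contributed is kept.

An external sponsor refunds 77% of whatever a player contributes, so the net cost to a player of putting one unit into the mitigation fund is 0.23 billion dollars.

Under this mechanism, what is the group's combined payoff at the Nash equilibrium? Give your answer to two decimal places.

The effective private return per unit is now (4.5/7) / 0.23 = 2.7950 > 1, so every player's dominant strategy flips to full contribution.
So the Nash equilibrium is full contribution by all 7; the group earns 7 × (17 × 0.77 + 4.5 × 17) = 627.13.

627.13 billion dollars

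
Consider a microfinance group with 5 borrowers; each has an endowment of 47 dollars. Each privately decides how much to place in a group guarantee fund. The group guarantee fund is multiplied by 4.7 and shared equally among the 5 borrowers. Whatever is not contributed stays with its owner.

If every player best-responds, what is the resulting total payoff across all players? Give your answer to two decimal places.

Each contributed unit returns 4.7/5 = 0.9400 to its contributor — below 1 — so contributing 0 is dominant for every player. At the Nash equilibrium everyone keeps their 47, and the group total is 5 × 47 = 235.

235.00 dollars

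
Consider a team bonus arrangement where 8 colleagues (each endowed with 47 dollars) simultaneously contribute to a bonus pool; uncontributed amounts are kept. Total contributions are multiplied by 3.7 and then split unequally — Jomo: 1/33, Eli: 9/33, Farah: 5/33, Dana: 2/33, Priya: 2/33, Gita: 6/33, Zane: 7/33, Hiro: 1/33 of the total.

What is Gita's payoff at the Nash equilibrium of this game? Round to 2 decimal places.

78.62 dollars

A player with share s gets back 3.7·s per unit contributed, so full contribution is dominant for anyone with s > 1/3.7 = 0.2703 and zero contribution is dominant for anyone below.
The only share above 0.2703 is Eli's 9/33, contributing 47; the remaining 7 contribute 0. Total contributed: 47.
Gita keeps 47 and receives 3.7 × 47 × 6/33 = 31.62 from the bonus pool, for a payoff of 78.62.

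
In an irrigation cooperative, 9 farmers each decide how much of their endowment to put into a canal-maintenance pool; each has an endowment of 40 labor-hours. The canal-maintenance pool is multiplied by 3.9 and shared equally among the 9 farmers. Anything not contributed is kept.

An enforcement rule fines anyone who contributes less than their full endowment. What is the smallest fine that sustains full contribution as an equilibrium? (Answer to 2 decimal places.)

Given the others contribute fully, the best deviation is to contribute 0 (any partial contribution still incurs the fine and gives up units whose private return 0.4333 is below 1).
Deviating from 40 to 0 saves 40 labor-hours but forfeits the deviator's share of the drop in the canal-maintenance pool: 3.9/9 × 40 = 17.33.
So the deviation gain is 40 − 17.33 = 22.67, and the fine must be at least 22.67 labor-hours to wipe it out.

22.67 labor-hours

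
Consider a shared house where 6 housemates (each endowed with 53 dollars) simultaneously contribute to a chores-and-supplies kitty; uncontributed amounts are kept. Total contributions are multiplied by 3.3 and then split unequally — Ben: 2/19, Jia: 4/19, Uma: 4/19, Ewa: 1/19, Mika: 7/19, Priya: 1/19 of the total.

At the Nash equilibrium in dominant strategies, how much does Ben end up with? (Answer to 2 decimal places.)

71.41 dollars

A player with share s gets back 3.3·s per unit contributed, so full contribution is dominant for anyone with s > 1/3.3 = 0.3030 and zero contribution is dominant for anyone below.
Mika alone (share 7/19) is above the threshold, contributing 53; the remaining 5 contribute 0. Total contributed: 53.
Ben keeps 53 and receives 3.3 × 53 × 2/19 = 18.41 from the chores-and-supplies kitty, for a payoff of 71.41.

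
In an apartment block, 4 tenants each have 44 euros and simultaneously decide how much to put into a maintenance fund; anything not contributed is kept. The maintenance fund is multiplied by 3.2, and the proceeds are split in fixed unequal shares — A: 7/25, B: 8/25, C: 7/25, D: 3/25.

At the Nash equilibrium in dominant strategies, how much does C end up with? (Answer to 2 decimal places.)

For player j, contributing a unit is worthwhile iff 3.2 × (j's share) ≥ 1, i.e. iff j's share is at least 0.3125.
Only B (8/25) clears that bar, contributing 44; the remaining 3 contribute 0. Total contributed: 44.
C keeps 44 and receives 3.2 × 44 × 7/25 = 39.42 from the maintenance fund, for a payoff of 83.42.

83.42 euros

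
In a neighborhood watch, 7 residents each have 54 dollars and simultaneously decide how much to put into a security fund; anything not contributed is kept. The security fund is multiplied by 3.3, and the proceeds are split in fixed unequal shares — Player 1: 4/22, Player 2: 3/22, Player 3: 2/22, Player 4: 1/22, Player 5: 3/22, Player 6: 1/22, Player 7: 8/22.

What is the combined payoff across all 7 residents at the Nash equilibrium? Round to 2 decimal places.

502.20 dollars

Each unit j contributes comes back to j as 3.3 × (j's share), so j prefers to contribute only if that share exceeds 1/3.3 = 0.3030; otherwise keeping the unit dominates.
The only share above 0.3030 is Player 7's 8/22, contributing 54; the remaining 6 contribute 0. Total contributed: 54.
The security fund pays out 3.3 × 54 = 178.20 in total (split across the unequal shares, but the aggregate is all that matters for the group sum).
The 6 free-riders keep 54 each, adding 324. Group total = 324 + 178.20 = 502.20.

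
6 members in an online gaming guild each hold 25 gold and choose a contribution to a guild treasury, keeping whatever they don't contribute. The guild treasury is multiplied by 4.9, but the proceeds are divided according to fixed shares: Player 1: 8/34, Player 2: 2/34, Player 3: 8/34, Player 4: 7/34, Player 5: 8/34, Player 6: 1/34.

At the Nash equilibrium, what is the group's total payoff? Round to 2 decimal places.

Player j's private return per contributed unit is 4.9 × (j's share). Contributing is weakly dominant for j when that share is at least 1/4.9 = 0.2041, and contributing 0 is dominant otherwise.
Player 1, Player 3, Player 4 and Player 5 are above the threshold, contributing 25 each; the remaining 2 contribute 0. Total contributed: 100.
The guild treasury pays out 4.9 × 100 = 490.00 in total (split across the unequal shares, but the aggregate is all that matters for the group sum).
The 2 free-riders keep 25 each, adding 50. Group total = 50 + 490.00 = 540.00.

540.00 gold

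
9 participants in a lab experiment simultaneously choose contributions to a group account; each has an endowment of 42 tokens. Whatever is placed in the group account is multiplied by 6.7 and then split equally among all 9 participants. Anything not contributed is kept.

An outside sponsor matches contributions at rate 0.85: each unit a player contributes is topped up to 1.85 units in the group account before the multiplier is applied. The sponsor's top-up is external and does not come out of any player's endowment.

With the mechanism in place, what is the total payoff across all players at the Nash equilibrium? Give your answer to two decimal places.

Under the mechanism each unit contributed yields 6.7 × 1.85 / 9 = 1.3772 back to its contributor per unit of net cost, which exceeds 1, making full contribution the dominant choice for everyone.
So the Nash equilibrium is full contribution by all 9; the group earns 6.7 × 1.85 × 378 = 4685.31.

4685.31 tokens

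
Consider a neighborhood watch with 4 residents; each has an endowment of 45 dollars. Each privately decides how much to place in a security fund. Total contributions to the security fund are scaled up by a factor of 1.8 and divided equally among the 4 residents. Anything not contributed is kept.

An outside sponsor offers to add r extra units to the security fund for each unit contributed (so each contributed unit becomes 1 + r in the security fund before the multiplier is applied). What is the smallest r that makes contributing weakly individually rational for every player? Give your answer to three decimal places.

1.222

With matching at rate r, one contributed unit becomes (1 + r) in the security fund and returns 1.8 × (1 + r) / 4 to the contributor.
Setting this equal to 1: 1 + r = 4/1.8 = 2.2222.
So the minimum matching rate is r = 2.2222 − 1 = 1.222.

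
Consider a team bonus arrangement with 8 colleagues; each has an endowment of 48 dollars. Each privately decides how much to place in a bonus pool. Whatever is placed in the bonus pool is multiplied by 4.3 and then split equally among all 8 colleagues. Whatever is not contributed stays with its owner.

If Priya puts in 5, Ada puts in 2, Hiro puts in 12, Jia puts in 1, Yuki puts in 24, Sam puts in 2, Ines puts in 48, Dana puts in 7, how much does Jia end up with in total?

Total contributed: 5 + 2 + 12 + 1 + 24 + 2 + 48 + 7 = 101.
Each receives 4.3 × 101 / 8 = 54.29 from the bonus pool.
Jia keeps 48 − 1 = 47, so Jia's payoff is 47 + 54.29 = 101.29.

101.29 dollars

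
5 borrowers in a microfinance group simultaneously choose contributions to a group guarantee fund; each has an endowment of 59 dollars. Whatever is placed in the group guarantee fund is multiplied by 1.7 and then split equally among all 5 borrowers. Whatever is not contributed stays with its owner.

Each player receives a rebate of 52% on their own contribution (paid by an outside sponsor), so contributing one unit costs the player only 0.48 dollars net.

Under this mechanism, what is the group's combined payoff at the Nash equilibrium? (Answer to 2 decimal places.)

The effective private return is (1.7/5) / 0.48 = 0.7083, which is still under 1, so the mechanism doesn't change anyone's dominant strategy: zero contribution.
Everyone keeps their endowment and the group total is 5 × 59 = 295.

295.00 dollars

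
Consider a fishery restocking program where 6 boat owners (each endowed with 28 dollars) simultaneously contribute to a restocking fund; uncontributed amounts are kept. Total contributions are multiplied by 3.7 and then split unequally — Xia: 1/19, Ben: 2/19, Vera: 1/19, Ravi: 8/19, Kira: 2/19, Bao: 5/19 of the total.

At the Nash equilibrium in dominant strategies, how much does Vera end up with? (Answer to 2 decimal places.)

33.45 dollars

A player with share s gets back 3.7·s per unit contributed, so full contribution is dominant for anyone with s > 1/3.7 = 0.2703 and zero contribution is dominant for anyone below.
Ravi alone (share 8/19) is above the threshold, contributing 28; the remaining 5 contribute 0. Total contributed: 28.
Vera keeps 28 and receives 3.7 × 28 × 1/19 = 5.45 from the restocking fund, for a payoff of 33.45.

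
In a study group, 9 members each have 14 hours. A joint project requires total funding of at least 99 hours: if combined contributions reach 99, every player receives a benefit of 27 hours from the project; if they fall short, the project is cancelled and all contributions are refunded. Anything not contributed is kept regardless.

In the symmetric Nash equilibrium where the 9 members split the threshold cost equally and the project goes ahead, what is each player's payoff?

Equal share of the threshold: 99/9 = 11.
At this profile no one gains by cutting their contribution: any cut drops the total below 99, the project is cancelled, contributions are refunded, and the deviator ends with 14, which is less than 14 − 11 + 27 = 30. Contributing more than 11 just wastes the excess. So contributing exactly 11 is a best response.
Each player's payoff: 14 − 11 + 27 = 30.

30 hours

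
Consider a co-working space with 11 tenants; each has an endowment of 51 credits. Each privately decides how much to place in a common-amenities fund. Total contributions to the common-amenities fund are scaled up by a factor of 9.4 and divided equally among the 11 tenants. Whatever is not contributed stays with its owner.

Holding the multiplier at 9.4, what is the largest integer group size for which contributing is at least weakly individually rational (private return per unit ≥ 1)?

9

Private return per unit is 9.4/(group size), which is ≥ 1 whenever the group size is ≤ 9.4.
The largest such integer is 9.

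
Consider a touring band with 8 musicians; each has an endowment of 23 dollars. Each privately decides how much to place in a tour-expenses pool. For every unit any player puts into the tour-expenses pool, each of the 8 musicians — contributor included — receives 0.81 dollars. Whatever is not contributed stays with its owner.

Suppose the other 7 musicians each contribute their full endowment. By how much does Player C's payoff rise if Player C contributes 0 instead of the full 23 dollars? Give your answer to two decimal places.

4.37 dollars

Switching from a contribution of 23 to 0 lets Player C keep an extra 23 dollars, but lowers the tour-expenses pool by 23, which costs Player C their own share of that drop: 0.81 × 23 = 18.63.
Net gain = 23 − 18.63 = 4.37. The private return per contributed unit (0.81) is below 1, so free-riding is indeed the best response regardless of what the others do.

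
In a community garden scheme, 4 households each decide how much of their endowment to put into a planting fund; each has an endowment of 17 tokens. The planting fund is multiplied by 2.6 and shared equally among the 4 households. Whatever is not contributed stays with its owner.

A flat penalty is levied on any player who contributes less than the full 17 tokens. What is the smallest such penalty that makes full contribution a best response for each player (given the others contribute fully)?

5.95 tokens

Given the others contribute fully, the best deviation is to contribute 0 (any partial contribution still incurs the fine and gives up units whose private return 0.6500 is below 1).
Deviating from 17 to 0 saves 17 tokens but forfeits the deviator's share of the drop in the planting fund: 2.6/4 × 17 = 11.05.
So the deviation gain is 17 − 11.05 = 5.95, and the fine must be at least 5.95 tokens to wipe it out.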